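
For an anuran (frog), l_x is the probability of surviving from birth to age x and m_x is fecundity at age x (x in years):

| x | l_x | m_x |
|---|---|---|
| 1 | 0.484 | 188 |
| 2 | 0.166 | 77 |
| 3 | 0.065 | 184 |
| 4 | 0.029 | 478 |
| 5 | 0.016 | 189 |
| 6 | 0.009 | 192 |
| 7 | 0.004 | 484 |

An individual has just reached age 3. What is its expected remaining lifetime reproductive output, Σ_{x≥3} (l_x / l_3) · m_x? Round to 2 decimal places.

500.15

l_3 = 0.065. Conditional survival from age 3 to x is l_x / l_3.
  x=3: (0.065/0.065) × 184 = 184.0000
  x=4: (0.029/0.065) × 478 = 213.2615
  x=5: (0.016/0.065) × 189 = 46.5231
  x=6: (0.009/0.065) × 192 = 26.5846
  x=7: (0.004/0.065) × 484 = 29.7846
Sum = 184.0000 + 213.2615 + 46.5231 + 26.5846 + 29.7846 = 500.1538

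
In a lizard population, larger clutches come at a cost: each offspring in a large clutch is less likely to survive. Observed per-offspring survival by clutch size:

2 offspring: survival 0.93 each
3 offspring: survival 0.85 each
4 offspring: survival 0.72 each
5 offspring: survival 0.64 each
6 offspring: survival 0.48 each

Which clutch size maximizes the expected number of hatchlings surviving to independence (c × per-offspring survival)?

5

Expected hatchlings surviving to independence = c × s(c):
  c=2: 2 × 0.93 = 1.860
  c=3: 3 × 0.85 = 2.550
  c=4: 4 × 0.72 = 2.880
  c=5: 5 × 0.64 = 3.200
  c=6: 6 × 0.48 = 2.880
Maximum at c = 5 (3.200 hatchlings surviving to independence).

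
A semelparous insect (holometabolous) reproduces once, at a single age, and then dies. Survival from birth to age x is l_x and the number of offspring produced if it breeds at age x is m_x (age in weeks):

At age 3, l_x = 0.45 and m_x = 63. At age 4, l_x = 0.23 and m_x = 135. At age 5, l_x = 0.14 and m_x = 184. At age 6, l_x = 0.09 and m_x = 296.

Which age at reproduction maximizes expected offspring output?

4

Expected offspring if breeding at age x = l_x × m_x:
  age 3: 0.45 × 63 = 28.350
  age 4: 0.23 × 135 = 31.050
  age 5: 0.14 × 184 = 25.760
  age 6: 0.09 × 296 = 26.640
Maximum at age 4 (31.050).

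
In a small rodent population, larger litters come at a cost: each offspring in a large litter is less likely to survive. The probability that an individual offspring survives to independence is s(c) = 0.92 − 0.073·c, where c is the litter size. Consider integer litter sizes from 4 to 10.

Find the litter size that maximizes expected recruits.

6

Expected recruits = c × s(c):
  c=4: 4 × 0.628 = 2.512
  c=5: 5 × 0.555 = 2.775
  c=6: 6 × 0.482 = 2.892
  c=7: 7 × 0.409 = 2.863
  c=8: 8 × 0.336 = 2.688
  c=9: 9 × 0.263 = 2.367
  c=10: 10 × 0.190 = 1.900
Maximum at c = 6 (2.892 recruits).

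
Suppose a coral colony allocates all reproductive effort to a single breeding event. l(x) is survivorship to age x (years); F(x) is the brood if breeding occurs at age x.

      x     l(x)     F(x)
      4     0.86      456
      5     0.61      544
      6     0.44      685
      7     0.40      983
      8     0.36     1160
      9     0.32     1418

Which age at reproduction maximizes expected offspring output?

9

Expected offspring if breeding at age x = l(x) × F(x):
  age 4: 0.86 × 456 = 392.160
  age 5: 0.61 × 544 = 331.840
  age 6: 0.44 × 685 = 301.400
  age 7: 0.40 × 983 = 393.200
  age 8: 0.36 × 1160 = 417.600
  age 9: 0.32 × 1418 = 453.760
Maximum at age 9 (453.760).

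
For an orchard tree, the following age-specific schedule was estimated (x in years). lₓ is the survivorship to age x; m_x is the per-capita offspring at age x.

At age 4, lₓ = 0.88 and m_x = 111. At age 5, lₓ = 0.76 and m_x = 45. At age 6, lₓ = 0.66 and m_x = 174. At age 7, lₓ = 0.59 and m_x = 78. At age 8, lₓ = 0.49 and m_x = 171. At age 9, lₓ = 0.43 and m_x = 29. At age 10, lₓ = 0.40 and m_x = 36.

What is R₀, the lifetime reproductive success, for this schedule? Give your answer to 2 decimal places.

R₀ = Σ lₓ m_x:
  age 4: 0.88 × 111 = 97.6800
  age 5: 0.76 × 45 = 34.2000
  age 6: 0.66 × 174 = 114.8400
  age 7: 0.59 × 78 = 46.0200
  age 8: 0.49 × 171 = 83.7900
  age 9: 0.43 × 29 = 12.4700
  age 10: 0.40 × 36 = 14.4000
R₀ = 97.6800 + 34.2000 + 114.8400 + 46.0200 + 83.7900 + 12.4700 + 14.4000 = 403.4000

403.40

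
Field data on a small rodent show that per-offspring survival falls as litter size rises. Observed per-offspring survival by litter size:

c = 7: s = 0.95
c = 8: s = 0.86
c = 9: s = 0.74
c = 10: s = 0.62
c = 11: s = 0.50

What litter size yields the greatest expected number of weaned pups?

8

Expected weaned pups = c × s(c):
  c=7: 7 × 0.95 = 6.650
  c=8: 8 × 0.86 = 6.880
  c=9: 9 × 0.74 = 6.660
  c=10: 10 × 0.62 = 6.200
  c=11: 11 × 0.50 = 5.500
Maximum at c = 8 (6.880 weaned pups).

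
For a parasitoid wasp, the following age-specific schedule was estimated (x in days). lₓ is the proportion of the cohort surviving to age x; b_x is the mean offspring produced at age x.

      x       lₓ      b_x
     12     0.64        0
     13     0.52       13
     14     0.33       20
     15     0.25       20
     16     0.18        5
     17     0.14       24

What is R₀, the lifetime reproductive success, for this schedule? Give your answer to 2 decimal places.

R₀ = Σ lₓ b_x:
  age 12: 0.64 × 0 = 0.0000
  age 13: 0.52 × 13 = 6.7600
  age 14: 0.33 × 20 = 6.6000
  age 15: 0.25 × 20 = 5.0000
  age 16: 0.18 × 5 = 0.9000
  age 17: 0.14 × 24 = 3.3600
R₀ = 0.0000 + 6.7600 + 6.6000 + 5.0000 + 0.9000 + 3.3600 = 22.6200

22.62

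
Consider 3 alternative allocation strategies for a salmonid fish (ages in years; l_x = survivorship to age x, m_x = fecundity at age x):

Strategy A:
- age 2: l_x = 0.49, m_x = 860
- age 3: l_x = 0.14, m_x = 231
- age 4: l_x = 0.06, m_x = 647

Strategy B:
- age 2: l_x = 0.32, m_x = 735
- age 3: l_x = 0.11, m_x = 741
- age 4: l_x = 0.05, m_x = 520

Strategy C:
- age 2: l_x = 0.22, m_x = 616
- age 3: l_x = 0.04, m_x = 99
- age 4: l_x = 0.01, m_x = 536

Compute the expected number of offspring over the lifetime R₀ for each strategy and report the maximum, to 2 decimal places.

492.56

Strategy A: R₀ = 0.49×860 + 0.14×231 + 0.06×647 = 492.5600
Strategy B: R₀ = 0.32×735 + 0.11×741 + 0.05×520 = 342.7100
Strategy C: R₀ = 0.22×616 + 0.04×99 + 0.01×536 = 144.8400
Highest R₀: strategy A with 492.5600.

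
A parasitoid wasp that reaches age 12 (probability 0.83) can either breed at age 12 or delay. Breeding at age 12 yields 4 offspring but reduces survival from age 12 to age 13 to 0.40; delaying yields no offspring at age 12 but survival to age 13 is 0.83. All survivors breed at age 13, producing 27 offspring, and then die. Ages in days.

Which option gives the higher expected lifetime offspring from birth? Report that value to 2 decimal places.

18.60

breed at age 12: R₀ = 0.83 × (4 + 0.40 × 27) = 0.83 × 14.8000 = 12.2840
delay to age 13: R₀ = 0.83 × (0.83 × 27) = 0.83 × 22.4100 = 18.6003
Higher: delay to age 13 (18.6003).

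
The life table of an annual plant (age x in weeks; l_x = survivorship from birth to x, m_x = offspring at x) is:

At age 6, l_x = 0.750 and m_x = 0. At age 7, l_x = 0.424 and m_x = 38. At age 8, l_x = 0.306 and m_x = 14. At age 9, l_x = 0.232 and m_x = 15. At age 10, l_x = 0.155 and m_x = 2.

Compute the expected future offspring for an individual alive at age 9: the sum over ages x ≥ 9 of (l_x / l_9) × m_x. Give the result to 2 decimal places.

l_9 = 0.232. Conditional survival from age 9 to x is l_x / l_9.
  x=9: (0.232/0.232) × 15 = 15.0000
  x=10: (0.155/0.232) × 2 = 1.3362
Sum = 15.0000 + 1.3362 = 16.3362

16.34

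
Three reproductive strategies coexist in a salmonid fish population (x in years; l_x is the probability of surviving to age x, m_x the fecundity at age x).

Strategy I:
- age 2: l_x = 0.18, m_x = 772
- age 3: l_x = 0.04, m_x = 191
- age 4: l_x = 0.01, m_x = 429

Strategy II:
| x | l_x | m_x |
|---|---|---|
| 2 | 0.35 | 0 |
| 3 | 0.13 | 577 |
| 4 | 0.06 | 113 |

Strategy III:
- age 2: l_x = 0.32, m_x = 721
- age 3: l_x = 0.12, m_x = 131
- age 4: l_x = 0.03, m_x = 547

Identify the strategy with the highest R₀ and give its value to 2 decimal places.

Strategy I: R₀ = 0.18×772 + 0.04×191 + 0.01×429 = 150.8900
Strategy II: R₀ = 0.35×0 + 0.13×577 + 0.06×113 = 81.7900
Strategy III: R₀ = 0.32×721 + 0.12×131 + 0.03×547 = 262.8500
Highest R₀: strategy III with 262.8500.

262.85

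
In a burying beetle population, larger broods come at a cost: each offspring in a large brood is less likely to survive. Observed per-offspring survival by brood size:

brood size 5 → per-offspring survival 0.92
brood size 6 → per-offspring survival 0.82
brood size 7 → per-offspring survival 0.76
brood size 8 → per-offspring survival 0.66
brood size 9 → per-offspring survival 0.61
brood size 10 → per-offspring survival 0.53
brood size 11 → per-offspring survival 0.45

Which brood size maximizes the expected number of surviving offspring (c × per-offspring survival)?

9

Expected surviving offspring = c × s(c):
  c=5: 5 × 0.92 = 4.600
  c=6: 6 × 0.82 = 4.920
  c=7: 7 × 0.76 = 5.320
  c=8: 8 × 0.66 = 5.280
  c=9: 9 × 0.61 = 5.490
  c=10: 10 × 0.53 = 5.300
  c=11: 11 × 0.45 = 4.950
Maximum at c = 9 (5.490 surviving offspring).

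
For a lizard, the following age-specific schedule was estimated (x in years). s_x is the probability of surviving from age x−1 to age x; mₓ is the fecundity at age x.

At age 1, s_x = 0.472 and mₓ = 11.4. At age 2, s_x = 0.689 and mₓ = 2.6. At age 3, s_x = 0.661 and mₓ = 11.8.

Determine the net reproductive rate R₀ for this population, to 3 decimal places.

Survivorship from birth: l_x = s_1·s_2·…·s_x.
  l_1 = 0.47200
  l_2 = 0.32521
  l_3 = 0.21496
R₀ = Σ l_x mₓ:
  age 1: 0.47200 × 11.4 = 5.3808
  age 2: 0.32521 × 2.6 = 0.8455
  age 3: 0.21496 × 11.8 = 2.5365
R₀ = 5.3808 + 0.8455 + 2.5365 = 8.7629

8.763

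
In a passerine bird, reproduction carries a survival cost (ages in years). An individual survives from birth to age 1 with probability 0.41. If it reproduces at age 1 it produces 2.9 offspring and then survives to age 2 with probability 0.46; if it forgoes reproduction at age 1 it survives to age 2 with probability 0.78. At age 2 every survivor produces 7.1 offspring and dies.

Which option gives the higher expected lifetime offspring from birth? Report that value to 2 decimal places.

2.53

breed at age 1: R₀ = 0.41 × (2.9 + 0.46 × 7.1) = 0.41 × 6.1660 = 2.5281
delay to age 2: R₀ = 0.41 × (0.78 × 7.1) = 0.41 × 5.5380 = 2.2706
Higher: breed at age 1 (2.5281).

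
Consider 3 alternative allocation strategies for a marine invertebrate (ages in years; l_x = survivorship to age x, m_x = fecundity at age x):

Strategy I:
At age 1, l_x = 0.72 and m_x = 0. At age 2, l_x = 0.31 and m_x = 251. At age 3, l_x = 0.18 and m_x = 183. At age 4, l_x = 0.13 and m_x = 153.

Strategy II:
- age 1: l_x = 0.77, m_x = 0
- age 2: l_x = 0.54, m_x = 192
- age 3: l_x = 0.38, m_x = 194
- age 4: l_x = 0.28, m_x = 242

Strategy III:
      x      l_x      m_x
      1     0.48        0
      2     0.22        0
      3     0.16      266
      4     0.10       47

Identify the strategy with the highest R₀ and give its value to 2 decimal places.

245.16

Strategy I: R₀ = 0.72×0 + 0.31×251 + 0.18×183 + 0.13×153 = 130.6400
Strategy II: R₀ = 0.77×0 + 0.54×192 + 0.38×194 + 0.28×242 = 245.1600
Strategy III: R₀ = 0.48×0 + 0.22×0 + 0.16×266 + 0.10×47 = 47.2600
Highest R₀: strategy II with 245.1600.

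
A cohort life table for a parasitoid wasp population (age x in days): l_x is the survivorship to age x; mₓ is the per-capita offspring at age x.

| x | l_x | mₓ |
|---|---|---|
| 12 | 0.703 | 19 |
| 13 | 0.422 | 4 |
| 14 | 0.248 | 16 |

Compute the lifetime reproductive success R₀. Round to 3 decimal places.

19.013

R₀ = Σ l_x mₓ:
  age 12: 0.703 × 19 = 13.3570
  age 13: 0.422 × 4 = 1.6880
  age 14: 0.248 × 16 = 3.9680
R₀ = 13.3570 + 1.6880 + 3.9680 = 19.0130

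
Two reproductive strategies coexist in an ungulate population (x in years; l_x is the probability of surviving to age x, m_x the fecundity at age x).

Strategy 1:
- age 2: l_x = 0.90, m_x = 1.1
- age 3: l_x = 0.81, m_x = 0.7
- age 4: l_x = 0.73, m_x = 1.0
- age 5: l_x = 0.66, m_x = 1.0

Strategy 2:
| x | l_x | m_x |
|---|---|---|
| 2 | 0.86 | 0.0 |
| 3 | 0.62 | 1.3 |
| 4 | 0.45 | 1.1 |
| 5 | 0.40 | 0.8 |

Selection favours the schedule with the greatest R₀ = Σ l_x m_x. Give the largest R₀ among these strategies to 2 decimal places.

Strategy 1: R₀ = 0.90×1.1 + 0.81×0.7 + 0.73×1.0 + 0.66×1.0 = 2.9470
Strategy 2: R₀ = 0.86×0.0 + 0.62×1.3 + 0.45×1.1 + 0.40×0.8 = 1.6210
Highest R₀: strategy 1 with 2.9470.

2.95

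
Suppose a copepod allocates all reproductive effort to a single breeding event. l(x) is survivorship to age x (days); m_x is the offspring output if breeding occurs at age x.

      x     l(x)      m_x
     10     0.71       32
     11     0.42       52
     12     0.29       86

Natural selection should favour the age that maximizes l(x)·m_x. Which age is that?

Expected offspring if breeding at age x = l(x) × m_x:
  age 10: 0.71 × 32 = 22.720
  age 11: 0.42 × 52 = 21.840
  age 12: 0.29 × 86 = 24.940
Maximum at age 12 (24.940).

12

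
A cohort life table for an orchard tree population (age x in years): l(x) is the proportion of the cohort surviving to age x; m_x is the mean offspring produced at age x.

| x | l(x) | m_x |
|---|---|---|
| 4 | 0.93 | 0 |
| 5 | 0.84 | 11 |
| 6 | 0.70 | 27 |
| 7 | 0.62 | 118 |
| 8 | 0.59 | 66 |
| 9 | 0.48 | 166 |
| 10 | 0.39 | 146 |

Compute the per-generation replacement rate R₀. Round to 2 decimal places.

R₀ = Σ l(x) m_x:
  age 4: 0.93 × 0 = 0.0000
  age 5: 0.84 × 11 = 9.2400
  age 6: 0.70 × 27 = 18.9000
  age 7: 0.62 × 118 = 73.1600
  age 8: 0.59 × 66 = 38.9400
  age 9: 0.48 × 166 = 79.6800
  age 10: 0.39 × 146 = 56.9400
R₀ = 0.0000 + 9.2400 + 18.9000 + 73.1600 + 38.9400 + 79.6800 + 56.9400 = 276.8600

276.86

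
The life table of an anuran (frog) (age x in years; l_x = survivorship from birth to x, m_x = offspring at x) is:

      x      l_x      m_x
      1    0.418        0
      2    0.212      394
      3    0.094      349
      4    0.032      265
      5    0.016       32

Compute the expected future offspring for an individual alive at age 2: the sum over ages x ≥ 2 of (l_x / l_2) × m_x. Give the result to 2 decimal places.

l_2 = 0.212. Conditional survival from age 2 to x is l_x / l_2.
  x=2: (0.212/0.212) × 394 = 394.0000
  x=3: (0.094/0.212) × 349 = 154.7453
  x=4: (0.032/0.212) × 265 = 40.0000
  x=5: (0.016/0.212) × 32 = 2.4151
Sum = 394.0000 + 154.7453 + 40.0000 + 2.4151 = 591.1604

591.16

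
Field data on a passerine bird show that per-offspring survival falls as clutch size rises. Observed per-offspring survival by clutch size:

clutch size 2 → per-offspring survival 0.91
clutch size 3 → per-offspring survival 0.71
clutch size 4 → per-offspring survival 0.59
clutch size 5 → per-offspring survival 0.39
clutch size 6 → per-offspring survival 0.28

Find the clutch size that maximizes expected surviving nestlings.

Expected surviving nestlings = c × s(c):
  c=2: 2 × 0.91 = 1.820
  c=3: 3 × 0.71 = 2.130
  c=4: 4 × 0.59 = 2.360
  c=5: 5 × 0.39 = 1.950
  c=6: 6 × 0.28 = 1.680
Maximum at c = 4 (2.360 surviving nestlings).

4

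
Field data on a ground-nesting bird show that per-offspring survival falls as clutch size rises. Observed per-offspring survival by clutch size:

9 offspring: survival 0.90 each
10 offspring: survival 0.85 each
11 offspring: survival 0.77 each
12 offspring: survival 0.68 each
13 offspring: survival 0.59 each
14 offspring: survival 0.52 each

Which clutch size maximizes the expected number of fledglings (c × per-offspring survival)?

10

Expected fledglings = c × s(c):
  c=9: 9 × 0.90 = 8.100
  c=10: 10 × 0.85 = 8.500
  c=11: 11 × 0.77 = 8.470
  c=12: 12 × 0.68 = 8.160
  c=13: 13 × 0.59 = 7.670
  c=14: 14 × 0.52 = 7.280
Maximum at c = 10 (8.500 fledglings).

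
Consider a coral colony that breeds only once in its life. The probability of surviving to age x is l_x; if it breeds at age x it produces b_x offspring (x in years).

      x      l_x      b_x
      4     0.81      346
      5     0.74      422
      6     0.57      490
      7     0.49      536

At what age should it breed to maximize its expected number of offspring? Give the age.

5

Expected offspring if breeding at age x = l_x × b_x:
  age 4: 0.81 × 346 = 280.260
  age 5: 0.74 × 422 = 312.280
  age 6: 0.57 × 490 = 279.300
  age 7: 0.49 × 536 = 262.640
Maximum at age 5 (312.280).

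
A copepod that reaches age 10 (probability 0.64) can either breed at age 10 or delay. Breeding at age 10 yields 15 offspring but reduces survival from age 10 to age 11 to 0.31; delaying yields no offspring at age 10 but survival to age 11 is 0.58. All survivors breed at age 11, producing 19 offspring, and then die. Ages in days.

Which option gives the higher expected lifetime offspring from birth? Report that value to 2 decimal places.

breed at age 10: R₀ = 0.64 × (15 + 0.31 × 19) = 0.64 × 20.8900 = 13.3696
delay to age 11: R₀ = 0.64 × (0.58 × 19) = 0.64 × 11.0200 = 7.0528
Higher: breed at age 10 (13.3696).

13.37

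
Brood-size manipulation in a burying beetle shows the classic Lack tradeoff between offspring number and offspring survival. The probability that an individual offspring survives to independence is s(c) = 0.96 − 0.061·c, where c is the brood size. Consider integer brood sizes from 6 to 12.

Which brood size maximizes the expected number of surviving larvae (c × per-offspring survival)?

Expected surviving larvae = c × s(c):
  c=6: 6 × 0.594 = 3.564
  c=7: 7 × 0.533 = 3.731
  c=8: 8 × 0.472 = 3.776
  c=9: 9 × 0.411 = 3.699
  c=10: 10 × 0.350 = 3.500
  c=11: 11 × 0.289 = 3.179
  c=12: 12 × 0.228 = 2.736
Maximum at c = 8 (3.776 surviving larvae).

8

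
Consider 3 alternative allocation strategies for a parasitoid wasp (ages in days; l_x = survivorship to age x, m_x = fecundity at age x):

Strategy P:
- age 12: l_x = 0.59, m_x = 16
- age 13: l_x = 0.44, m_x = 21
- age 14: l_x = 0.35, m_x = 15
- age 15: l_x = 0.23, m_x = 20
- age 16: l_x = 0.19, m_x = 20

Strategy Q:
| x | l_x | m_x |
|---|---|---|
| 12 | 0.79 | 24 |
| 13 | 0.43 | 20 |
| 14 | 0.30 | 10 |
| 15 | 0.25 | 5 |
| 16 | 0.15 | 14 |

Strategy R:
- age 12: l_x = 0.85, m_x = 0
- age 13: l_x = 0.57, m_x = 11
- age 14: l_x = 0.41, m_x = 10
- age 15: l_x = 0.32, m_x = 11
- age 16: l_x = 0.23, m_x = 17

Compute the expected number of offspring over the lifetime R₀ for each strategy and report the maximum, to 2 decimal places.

Strategy P: R₀ = 0.59×16 + 0.44×21 + 0.35×15 + 0.23×20 + 0.19×20 = 32.3300
Strategy Q: R₀ = 0.79×24 + 0.43×20 + 0.30×10 + 0.25×5 + 0.15×14 = 33.9100
Strategy R: R₀ = 0.85×0 + 0.57×11 + 0.41×10 + 0.32×11 + 0.23×17 = 17.8000
Highest R₀: strategy Q with 33.9100.

33.91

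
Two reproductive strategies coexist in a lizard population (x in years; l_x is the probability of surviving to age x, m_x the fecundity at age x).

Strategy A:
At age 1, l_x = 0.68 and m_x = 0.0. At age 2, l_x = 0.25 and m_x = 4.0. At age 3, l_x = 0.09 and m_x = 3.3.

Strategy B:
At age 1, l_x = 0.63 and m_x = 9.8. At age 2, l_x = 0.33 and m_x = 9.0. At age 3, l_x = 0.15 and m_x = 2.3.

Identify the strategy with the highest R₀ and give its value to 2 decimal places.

9.49

Strategy A: R₀ = 0.68×0.0 + 0.25×4.0 + 0.09×3.3 = 1.2970
Strategy B: R₀ = 0.63×9.8 + 0.33×9.0 + 0.15×2.3 = 9.4890
Highest R₀: strategy B with 9.4890.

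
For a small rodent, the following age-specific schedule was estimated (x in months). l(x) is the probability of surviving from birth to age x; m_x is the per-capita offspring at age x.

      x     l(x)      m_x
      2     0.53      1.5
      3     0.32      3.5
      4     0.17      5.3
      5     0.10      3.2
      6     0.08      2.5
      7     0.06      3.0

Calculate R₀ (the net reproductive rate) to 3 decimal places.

R₀ = Σ l(x) m_x:
  age 2: 0.53 × 1.5 = 0.7950
  age 3: 0.32 × 3.5 = 1.1200
  age 4: 0.17 × 5.3 = 0.9010
  age 5: 0.10 × 3.2 = 0.3200
  age 6: 0.08 × 2.5 = 0.2000
  age 7: 0.06 × 3.0 = 0.1800
R₀ = 0.7950 + 1.1200 + 0.9010 + 0.3200 + 0.2000 + 0.1800 = 3.5160

3.516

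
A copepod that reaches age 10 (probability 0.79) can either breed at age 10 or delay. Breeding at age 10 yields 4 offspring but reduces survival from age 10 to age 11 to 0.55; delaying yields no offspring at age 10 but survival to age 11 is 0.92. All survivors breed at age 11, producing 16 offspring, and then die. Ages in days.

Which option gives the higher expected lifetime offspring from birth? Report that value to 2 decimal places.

11.63

breed at age 10: R₀ = 0.79 × (4 + 0.55 × 16) = 0.79 × 12.8000 = 10.1120
delay to age 11: R₀ = 0.79 × (0.92 × 16) = 0.79 × 14.7200 = 11.6288
Higher: delay to age 11 (11.6288).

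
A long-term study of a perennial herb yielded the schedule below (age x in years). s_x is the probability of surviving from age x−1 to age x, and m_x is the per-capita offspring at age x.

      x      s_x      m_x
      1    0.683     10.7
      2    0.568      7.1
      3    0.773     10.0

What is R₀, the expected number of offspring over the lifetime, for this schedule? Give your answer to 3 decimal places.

13.061

Survivorship from birth: l_x = s_1·s_2·…·s_x.
  l_1 = 0.68300
  l_2 = 0.38794
  l_3 = 0.29988
R₀ = Σ l_x m_x:
  age 1: 0.68300 × 10.7 = 7.3081
  age 2: 0.38794 × 7.1 = 2.7544
  age 3: 0.29988 × 10.0 = 2.9988
R₀ = 7.3081 + 2.7544 + 2.9988 = 13.0613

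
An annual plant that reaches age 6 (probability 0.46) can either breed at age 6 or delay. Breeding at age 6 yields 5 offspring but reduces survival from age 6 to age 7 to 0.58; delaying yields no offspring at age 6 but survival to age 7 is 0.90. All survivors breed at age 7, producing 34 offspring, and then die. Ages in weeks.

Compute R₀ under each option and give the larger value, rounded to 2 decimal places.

14.08

breed at age 6: R₀ = 0.46 × (5 + 0.58 × 34) = 0.46 × 24.7200 = 11.3712
delay to age 7: R₀ = 0.46 × (0.90 × 34) = 0.46 × 30.6000 = 14.0760
Higher: delay to age 7 (14.0760).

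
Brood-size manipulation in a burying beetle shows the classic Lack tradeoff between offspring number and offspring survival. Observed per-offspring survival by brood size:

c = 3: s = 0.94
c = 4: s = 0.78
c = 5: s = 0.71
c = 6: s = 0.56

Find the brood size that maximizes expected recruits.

5

Expected recruits = c × s(c):
  c=3: 3 × 0.94 = 2.820
  c=4: 4 × 0.78 = 3.120
  c=5: 5 × 0.71 = 3.550
  c=6: 6 × 0.56 = 3.360
Maximum at c = 5 (3.550 recruits).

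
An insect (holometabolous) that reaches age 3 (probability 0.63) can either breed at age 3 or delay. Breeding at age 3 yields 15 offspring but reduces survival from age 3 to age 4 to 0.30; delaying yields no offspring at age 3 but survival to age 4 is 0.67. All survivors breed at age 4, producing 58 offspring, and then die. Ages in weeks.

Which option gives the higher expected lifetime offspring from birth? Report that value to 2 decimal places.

24.48

breed at age 3: R₀ = 0.63 × (15 + 0.30 × 58) = 0.63 × 32.4000 = 20.4120
delay to age 4: R₀ = 0.63 × (0.67 × 58) = 0.63 × 38.8600 = 24.4818
Higher: delay to age 4 (24.4818).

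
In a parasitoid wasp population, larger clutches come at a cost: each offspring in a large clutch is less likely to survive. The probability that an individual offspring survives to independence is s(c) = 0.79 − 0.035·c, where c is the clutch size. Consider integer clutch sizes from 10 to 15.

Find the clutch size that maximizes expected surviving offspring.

Expected surviving offspring = c × s(c):
  c=10: 10 × 0.440 = 4.400
  c=11: 11 × 0.405 = 4.455
  c=12: 12 × 0.370 = 4.440
  c=13: 13 × 0.335 = 4.355
  c=14: 14 × 0.300 = 4.200
  c=15: 15 × 0.265 = 3.975
Maximum at c = 11 (4.455 surviving offspring).

11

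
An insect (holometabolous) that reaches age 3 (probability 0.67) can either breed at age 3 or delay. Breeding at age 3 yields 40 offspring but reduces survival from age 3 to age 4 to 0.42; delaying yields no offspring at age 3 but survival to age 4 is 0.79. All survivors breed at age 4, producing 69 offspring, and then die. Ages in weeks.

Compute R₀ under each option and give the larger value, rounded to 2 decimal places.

breed at age 3: R₀ = 0.67 × (40 + 0.42 × 69) = 0.67 × 68.9800 = 46.2166
delay to age 4: R₀ = 0.67 × (0.79 × 69) = 0.67 × 54.5100 = 36.5217
Higher: breed at age 3 (46.2166).

46.22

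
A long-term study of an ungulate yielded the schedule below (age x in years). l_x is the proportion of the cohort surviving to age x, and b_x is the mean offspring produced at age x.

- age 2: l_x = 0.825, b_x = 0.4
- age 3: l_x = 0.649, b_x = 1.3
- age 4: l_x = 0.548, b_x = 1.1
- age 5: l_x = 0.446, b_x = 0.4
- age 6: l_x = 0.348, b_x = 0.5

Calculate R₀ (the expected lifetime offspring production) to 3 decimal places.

R₀ = Σ l_x b_x:
  age 2: 0.825 × 0.4 = 0.3300
  age 3: 0.649 × 1.3 = 0.8437
  age 4: 0.548 × 1.1 = 0.6028
  age 5: 0.446 × 0.4 = 0.1784
  age 6: 0.348 × 0.5 = 0.1740
R₀ = 0.3300 + 0.8437 + 0.6028 + 0.1784 + 0.1740 = 2.1289

2.129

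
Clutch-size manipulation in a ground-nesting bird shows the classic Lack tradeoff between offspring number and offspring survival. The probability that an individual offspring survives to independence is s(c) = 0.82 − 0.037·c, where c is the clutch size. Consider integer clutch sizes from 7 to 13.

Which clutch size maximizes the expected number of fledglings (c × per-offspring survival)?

11

Expected fledglings = c × s(c):
  c=7: 7 × 0.561 = 3.927
  c=8: 8 × 0.524 = 4.192
  c=9: 9 × 0.487 = 4.383
  c=10: 10 × 0.450 = 4.500
  c=11: 11 × 0.413 = 4.543
  c=12: 12 × 0.376 = 4.512
  c=13: 13 × 0.339 = 4.407
Maximum at c = 11 (4.543 fledglings).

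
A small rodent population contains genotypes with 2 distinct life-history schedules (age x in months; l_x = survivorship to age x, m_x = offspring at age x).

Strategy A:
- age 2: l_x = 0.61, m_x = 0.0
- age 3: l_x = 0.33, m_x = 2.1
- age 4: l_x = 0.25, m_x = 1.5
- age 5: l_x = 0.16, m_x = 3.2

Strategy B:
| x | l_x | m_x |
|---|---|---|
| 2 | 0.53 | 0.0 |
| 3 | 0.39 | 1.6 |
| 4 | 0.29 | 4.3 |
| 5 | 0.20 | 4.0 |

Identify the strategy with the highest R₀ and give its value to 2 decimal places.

2.67

Strategy A: R₀ = 0.61×0.0 + 0.33×2.1 + 0.25×1.5 + 0.16×3.2 = 1.5800
Strategy B: R₀ = 0.53×0.0 + 0.39×1.6 + 0.29×4.3 + 0.20×4.0 = 2.6710
Highest R₀: strategy B with 2.6710.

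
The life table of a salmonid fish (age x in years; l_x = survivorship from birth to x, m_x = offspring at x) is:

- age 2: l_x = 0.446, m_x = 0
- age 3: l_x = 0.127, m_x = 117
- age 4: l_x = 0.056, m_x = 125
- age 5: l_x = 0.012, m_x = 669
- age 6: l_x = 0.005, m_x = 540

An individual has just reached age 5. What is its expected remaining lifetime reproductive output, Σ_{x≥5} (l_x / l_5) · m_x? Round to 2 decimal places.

894.00

l_5 = 0.012. Conditional survival from age 5 to x is l_x / l_5.
  x=5: (0.012/0.012) × 669 = 669.0000
  x=6: (0.005/0.012) × 540 = 225.0000
Sum = 669.0000 + 225.0000 = 894.0000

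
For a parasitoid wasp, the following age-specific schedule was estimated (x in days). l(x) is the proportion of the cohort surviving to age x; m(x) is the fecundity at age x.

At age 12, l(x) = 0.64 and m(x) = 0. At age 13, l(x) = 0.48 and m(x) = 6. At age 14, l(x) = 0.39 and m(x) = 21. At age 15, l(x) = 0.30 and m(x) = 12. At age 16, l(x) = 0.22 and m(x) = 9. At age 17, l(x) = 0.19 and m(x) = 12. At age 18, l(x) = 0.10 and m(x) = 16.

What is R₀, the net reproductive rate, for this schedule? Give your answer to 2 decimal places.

20.53

R₀ = Σ l(x) m(x):
  age 12: 0.64 × 0 = 0.0000
  age 13: 0.48 × 6 = 2.8800
  age 14: 0.39 × 21 = 8.1900
  age 15: 0.30 × 12 = 3.6000
  age 16: 0.22 × 9 = 1.9800
  age 17: 0.19 × 12 = 2.2800
  age 18: 0.10 × 16 = 1.6000
R₀ = 0.0000 + 2.8800 + 8.1900 + 3.6000 + 1.9800 + 2.2800 + 1.6000 = 20.5300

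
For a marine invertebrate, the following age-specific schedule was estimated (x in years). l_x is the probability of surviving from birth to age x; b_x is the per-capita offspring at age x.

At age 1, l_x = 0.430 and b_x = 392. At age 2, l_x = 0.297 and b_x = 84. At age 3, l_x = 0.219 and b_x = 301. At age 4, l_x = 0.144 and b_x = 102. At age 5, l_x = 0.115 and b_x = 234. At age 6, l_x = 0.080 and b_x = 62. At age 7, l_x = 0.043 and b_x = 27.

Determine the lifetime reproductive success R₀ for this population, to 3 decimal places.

307.146

R₀ = Σ l_x b_x:
  age 1: 0.430 × 392 = 168.5600
  age 2: 0.297 × 84 = 24.9480
  age 3: 0.219 × 301 = 65.9190
  age 4: 0.144 × 102 = 14.6880
  age 5: 0.115 × 234 = 26.9100
  age 6: 0.080 × 62 = 4.9600
  age 7: 0.043 × 27 = 1.1610
R₀ = 168.5600 + 24.9480 + 65.9190 + 14.6880 + 26.9100 + 4.9600 + 1.1610 = 307.1460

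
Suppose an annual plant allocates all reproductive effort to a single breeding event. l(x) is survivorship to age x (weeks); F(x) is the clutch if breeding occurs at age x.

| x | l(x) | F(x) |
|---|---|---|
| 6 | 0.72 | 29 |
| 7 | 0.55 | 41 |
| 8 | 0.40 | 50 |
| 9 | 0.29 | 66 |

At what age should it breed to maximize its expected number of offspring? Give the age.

7

Expected offspring if breeding at age x = l(x) × F(x):
  age 6: 0.72 × 29 = 20.880
  age 7: 0.55 × 41 = 22.550
  age 8: 0.40 × 50 = 20.000
  age 9: 0.29 × 66 = 19.140
Maximum at age 7 (22.550).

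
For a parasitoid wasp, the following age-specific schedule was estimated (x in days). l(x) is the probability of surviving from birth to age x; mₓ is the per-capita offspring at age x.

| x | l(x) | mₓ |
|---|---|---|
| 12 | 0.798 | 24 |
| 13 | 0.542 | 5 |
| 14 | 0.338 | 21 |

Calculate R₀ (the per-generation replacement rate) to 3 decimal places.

28.960

R₀ = Σ l(x) mₓ:
  age 12: 0.798 × 24 = 19.1520
  age 13: 0.542 × 5 = 2.7100
  age 14: 0.338 × 21 = 7.0980
R₀ = 19.1520 + 2.7100 + 7.0980 = 28.9600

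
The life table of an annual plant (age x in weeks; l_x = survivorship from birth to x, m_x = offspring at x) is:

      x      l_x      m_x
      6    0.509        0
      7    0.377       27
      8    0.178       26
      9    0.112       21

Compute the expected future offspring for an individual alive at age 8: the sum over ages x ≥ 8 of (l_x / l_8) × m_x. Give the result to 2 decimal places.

l_8 = 0.178. Conditional survival from age 8 to x is l_x / l_8.
  x=8: (0.178/0.178) × 26 = 26.0000
  x=9: (0.112/0.178) × 21 = 13.2135
Sum = 26.0000 + 13.2135 = 39.2135

39.21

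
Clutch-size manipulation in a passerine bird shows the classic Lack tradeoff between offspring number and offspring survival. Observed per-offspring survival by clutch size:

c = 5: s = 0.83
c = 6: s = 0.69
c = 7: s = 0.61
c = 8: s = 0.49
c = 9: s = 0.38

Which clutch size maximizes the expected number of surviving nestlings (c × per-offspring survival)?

Expected surviving nestlings = c × s(c):
  c=5: 5 × 0.83 = 4.150
  c=6: 6 × 0.69 = 4.140
  c=7: 7 × 0.61 = 4.270
  c=8: 8 × 0.49 = 3.920
  c=9: 9 × 0.38 = 3.420
Maximum at c = 7 (4.270 surviving nestlings).

7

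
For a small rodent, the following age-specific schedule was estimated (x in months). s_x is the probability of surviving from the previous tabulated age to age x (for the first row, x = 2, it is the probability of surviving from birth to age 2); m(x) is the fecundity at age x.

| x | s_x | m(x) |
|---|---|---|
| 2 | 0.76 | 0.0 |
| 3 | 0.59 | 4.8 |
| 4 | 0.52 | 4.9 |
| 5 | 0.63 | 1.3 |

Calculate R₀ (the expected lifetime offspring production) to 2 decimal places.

Survivorship from birth: l_x = s_2·s_3·…·s_x.
  l_2 = 0.76000
  l_3 = 0.44840
  l_4 = 0.23317
  l_5 = 0.14690
R₀ = Σ l_x m(x):
  age 2: 0.76000 × 0.0 = 0.0000
  age 3: 0.44840 × 4.8 = 2.1523
  age 4: 0.23317 × 4.9 = 1.1425
  age 5: 0.14690 × 1.3 = 0.1910
R₀ = 0.0000 + 2.1523 + 1.1425 + 0.1910 = 3.4858

3.49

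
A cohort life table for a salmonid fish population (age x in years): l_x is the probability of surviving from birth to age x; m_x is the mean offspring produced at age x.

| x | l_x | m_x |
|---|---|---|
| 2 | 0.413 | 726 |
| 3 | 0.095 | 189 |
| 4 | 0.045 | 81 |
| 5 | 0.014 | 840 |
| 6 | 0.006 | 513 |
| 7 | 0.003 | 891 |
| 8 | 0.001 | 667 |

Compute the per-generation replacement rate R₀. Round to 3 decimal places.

339.616

R₀ = Σ l_x m_x:
  age 2: 0.413 × 726 = 299.8380
  age 3: 0.095 × 189 = 17.9550
  age 4: 0.045 × 81 = 3.6450
  age 5: 0.014 × 840 = 11.7600
  age 6: 0.006 × 513 = 3.0780
  age 7: 0.003 × 891 = 2.6730
  age 8: 0.001 × 667 = 0.6670
R₀ = 299.8380 + 17.9550 + 3.6450 + 11.7600 + 3.0780 + 2.6730 + 0.6670 = 339.6160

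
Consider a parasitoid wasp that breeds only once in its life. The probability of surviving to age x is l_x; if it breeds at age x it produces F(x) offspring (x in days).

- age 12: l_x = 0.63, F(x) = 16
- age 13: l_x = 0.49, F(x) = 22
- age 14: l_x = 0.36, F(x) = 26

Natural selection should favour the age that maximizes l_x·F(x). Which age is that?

13

Expected offspring if breeding at age x = l_x × F(x):
  age 12: 0.63 × 16 = 10.080
  age 13: 0.49 × 22 = 10.780
  age 14: 0.36 × 26 = 9.360
Maximum at age 13 (10.780).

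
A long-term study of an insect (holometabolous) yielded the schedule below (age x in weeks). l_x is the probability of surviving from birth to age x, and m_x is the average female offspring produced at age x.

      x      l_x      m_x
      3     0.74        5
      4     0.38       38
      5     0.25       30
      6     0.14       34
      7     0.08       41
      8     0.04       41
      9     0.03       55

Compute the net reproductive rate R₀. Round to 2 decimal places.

36.97

R₀ = Σ l_x m_x:
  age 3: 0.74 × 5 = 3.7000
  age 4: 0.38 × 38 = 14.4400
  age 5: 0.25 × 30 = 7.5000
  age 6: 0.14 × 34 = 4.7600
  age 7: 0.08 × 41 = 3.2800
  age 8: 0.04 × 41 = 1.6400
  age 9: 0.03 × 55 = 1.6500
R₀ = 3.7000 + 14.4400 + 7.5000 + 4.7600 + 3.2800 + 1.6400 + 1.6500 = 36.9700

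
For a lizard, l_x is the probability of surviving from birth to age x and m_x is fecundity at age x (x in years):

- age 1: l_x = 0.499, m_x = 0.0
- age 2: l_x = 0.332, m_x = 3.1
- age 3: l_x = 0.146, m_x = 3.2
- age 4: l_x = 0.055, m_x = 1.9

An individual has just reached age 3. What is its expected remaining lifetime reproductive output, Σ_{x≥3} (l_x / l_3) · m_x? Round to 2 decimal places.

3.92

l_3 = 0.146. Conditional survival from age 3 to x is l_x / l_3.
  x=3: (0.146/0.146) × 3.2 = 3.2000
  x=4: (0.055/0.146) × 1.9 = 0.7158
Sum = 3.2000 + 0.7158 = 3.9158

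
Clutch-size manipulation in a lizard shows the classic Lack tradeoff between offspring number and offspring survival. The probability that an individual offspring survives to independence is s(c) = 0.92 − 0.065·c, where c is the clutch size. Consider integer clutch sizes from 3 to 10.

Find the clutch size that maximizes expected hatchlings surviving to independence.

Expected hatchlings surviving to independence = c × s(c):
  c=3: 3 × 0.725 = 2.175
  c=4: 4 × 0.660 = 2.640
  c=5: 5 × 0.595 = 2.975
  c=6: 6 × 0.530 = 3.180
  c=7: 7 × 0.465 = 3.255
  c=8: 8 × 0.400 = 3.200
  c=9: 9 × 0.335 = 3.015
  c=10: 10 × 0.270 = 2.700
Maximum at c = 7 (3.255 hatchlings surviving to independence).

7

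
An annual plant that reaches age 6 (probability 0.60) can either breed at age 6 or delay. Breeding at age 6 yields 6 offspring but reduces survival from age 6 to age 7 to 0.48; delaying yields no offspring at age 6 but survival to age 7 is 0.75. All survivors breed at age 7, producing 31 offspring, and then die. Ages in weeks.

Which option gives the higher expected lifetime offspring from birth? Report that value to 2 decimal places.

breed at age 6: R₀ = 0.60 × (6 + 0.48 × 31) = 0.60 × 20.8800 = 12.5280
delay to age 7: R₀ = 0.60 × (0.75 × 31) = 0.60 × 23.2500 = 13.9500
Higher: delay to age 7 (13.9500).

13.95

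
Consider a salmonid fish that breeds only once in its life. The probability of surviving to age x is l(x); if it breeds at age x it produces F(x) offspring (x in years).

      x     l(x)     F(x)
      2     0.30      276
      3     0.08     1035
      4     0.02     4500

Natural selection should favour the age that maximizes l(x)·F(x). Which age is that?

Expected offspring if breeding at age x = l(x) × F(x):
  age 2: 0.30 × 276 = 82.800
  age 3: 0.08 × 1035 = 82.800
  age 4: 0.02 × 4500 = 90.000
Maximum at age 4 (90.000).

4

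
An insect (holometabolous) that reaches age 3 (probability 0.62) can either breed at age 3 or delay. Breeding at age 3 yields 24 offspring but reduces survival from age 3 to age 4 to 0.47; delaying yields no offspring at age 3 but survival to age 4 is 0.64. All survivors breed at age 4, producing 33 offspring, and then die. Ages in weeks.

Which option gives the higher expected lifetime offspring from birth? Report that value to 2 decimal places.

24.50

breed at age 3: R₀ = 0.62 × (24 + 0.47 × 33) = 0.62 × 39.5100 = 24.4962
delay to age 4: R₀ = 0.62 × (0.64 × 33) = 0.62 × 21.1200 = 13.0944
Higher: breed at age 3 (24.4962).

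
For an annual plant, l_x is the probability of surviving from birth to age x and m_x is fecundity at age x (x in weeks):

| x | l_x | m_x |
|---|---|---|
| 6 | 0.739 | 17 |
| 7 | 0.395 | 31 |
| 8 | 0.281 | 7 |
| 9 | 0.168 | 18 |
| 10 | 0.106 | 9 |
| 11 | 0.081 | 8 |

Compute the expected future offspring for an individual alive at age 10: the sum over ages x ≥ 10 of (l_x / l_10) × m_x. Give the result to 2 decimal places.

15.11

l_10 = 0.106. Conditional survival from age 10 to x is l_x / l_10.
  x=10: (0.106/0.106) × 9 = 9.0000
  x=11: (0.081/0.106) × 8 = 6.1132
Sum = 9.0000 + 6.1132 = 15.1132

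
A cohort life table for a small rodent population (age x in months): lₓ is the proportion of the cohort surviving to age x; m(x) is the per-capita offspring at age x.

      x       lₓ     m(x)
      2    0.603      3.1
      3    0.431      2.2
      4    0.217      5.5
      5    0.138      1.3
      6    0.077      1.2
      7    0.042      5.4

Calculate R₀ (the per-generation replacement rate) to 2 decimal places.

R₀ = Σ lₓ m(x):
  age 2: 0.603 × 3.1 = 1.8693
  age 3: 0.431 × 2.2 = 0.9482
  age 4: 0.217 × 5.5 = 1.1935
  age 5: 0.138 × 1.3 = 0.1794
  age 6: 0.077 × 1.2 = 0.0924
  age 7: 0.042 × 5.4 = 0.2268
R₀ = 1.8693 + 0.9482 + 1.1935 + 0.1794 + 0.0924 + 0.2268 = 4.5096

4.51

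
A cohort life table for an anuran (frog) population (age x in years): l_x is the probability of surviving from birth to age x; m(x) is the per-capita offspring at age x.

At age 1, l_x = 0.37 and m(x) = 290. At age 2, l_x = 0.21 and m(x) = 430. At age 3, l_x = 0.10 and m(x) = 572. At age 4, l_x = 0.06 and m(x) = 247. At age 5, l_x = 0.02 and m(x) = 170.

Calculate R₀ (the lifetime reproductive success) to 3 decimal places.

273.020

R₀ = Σ l_x m(x):
  age 1: 0.37 × 290 = 107.3000
  age 2: 0.21 × 430 = 90.3000
  age 3: 0.10 × 572 = 57.2000
  age 4: 0.06 × 247 = 14.8200
  age 5: 0.02 × 170 = 3.4000
R₀ = 107.3000 + 90.3000 + 57.2000 + 14.8200 + 3.4000 = 273.0200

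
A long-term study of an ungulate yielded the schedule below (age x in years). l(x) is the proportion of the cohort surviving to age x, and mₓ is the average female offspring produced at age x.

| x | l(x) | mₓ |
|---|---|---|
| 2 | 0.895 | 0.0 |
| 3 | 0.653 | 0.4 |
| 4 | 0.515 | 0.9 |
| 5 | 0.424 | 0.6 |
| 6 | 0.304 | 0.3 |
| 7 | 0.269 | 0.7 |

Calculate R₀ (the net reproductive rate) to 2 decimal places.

R₀ = Σ l(x) mₓ:
  age 2: 0.895 × 0.0 = 0.0000
  age 3: 0.653 × 0.4 = 0.2612
  age 4: 0.515 × 0.9 = 0.4635
  age 5: 0.424 × 0.6 = 0.2544
  age 6: 0.304 × 0.3 = 0.0912
  age 7: 0.269 × 0.7 = 0.1883
R₀ = 0.0000 + 0.2612 + 0.4635 + 0.2544 + 0.0912 + 0.1883 = 1.2586

1.26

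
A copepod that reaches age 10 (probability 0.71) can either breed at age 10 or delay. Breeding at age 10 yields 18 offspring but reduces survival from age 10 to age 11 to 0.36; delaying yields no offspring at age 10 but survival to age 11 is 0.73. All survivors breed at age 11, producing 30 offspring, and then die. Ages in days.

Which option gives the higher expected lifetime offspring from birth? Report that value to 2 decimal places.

breed at age 10: R₀ = 0.71 × (18 + 0.36 × 30) = 0.71 × 28.8000 = 20.4480
delay to age 11: R₀ = 0.71 × (0.73 × 30) = 0.71 × 21.9000 = 15.5490
Higher: breed at age 10 (20.4480).

20.45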